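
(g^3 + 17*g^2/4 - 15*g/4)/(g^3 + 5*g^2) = (g - 3/4)/g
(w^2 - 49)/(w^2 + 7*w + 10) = (w^2 - 49)/(w^2 + 7*w + 10)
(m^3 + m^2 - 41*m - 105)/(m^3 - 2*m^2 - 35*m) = (m + 3)/m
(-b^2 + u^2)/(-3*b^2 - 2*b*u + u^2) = (-b + u)/(-3*b + u)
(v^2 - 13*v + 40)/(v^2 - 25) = (v - 8)/(v + 5)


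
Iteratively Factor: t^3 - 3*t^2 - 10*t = (t - 5)*(t^2 + 2*t) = (t - 5)*(t + 2)*(t)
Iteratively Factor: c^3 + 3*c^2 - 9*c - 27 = (c + 3)*(c^2 - 9) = (c - 3)*(c + 3)*(c + 3)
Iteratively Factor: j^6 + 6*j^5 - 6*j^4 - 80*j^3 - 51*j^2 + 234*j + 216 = (j + 3)*(j^5 + 3*j^4 - 15*j^3 - 35*j^2 + 54*j + 72) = (j + 3)^2*(j^4 - 15*j^2 + 10*j + 24) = (j + 3)^2*(j + 4)*(j^3 - 4*j^2 + j + 6) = (j - 3)*(j + 3)^2*(j + 4)*(j^2 - j - 2) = (j - 3)*(j - 2)*(j + 3)^2*(j + 4)*(j + 1)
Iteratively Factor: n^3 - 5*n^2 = (n)*(n^2 - 5*n) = n^2*(n - 5)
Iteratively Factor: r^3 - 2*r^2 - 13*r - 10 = (r + 1)*(r^2 - 3*r - 10) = (r + 1)*(r + 2)*(r - 5)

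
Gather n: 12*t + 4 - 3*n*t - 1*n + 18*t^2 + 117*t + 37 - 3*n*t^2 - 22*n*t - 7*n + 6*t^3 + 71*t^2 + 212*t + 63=n*(-3*t^2 - 25*t - 8) + 6*t^3 + 89*t^2 + 341*t + 104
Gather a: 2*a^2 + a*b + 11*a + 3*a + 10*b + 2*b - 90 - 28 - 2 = 2*a^2 + a*(b + 14) + 12*b - 120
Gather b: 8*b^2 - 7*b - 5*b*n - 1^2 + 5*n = 8*b^2 + b*(-5*n - 7) + 5*n - 1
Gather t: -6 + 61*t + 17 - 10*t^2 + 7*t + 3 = -10*t^2 + 68*t + 14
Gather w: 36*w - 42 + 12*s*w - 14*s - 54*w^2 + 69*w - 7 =-14*s - 54*w^2 + w*(12*s + 105) - 49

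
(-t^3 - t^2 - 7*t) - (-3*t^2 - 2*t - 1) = -t^3 + 2*t^2 - 5*t + 1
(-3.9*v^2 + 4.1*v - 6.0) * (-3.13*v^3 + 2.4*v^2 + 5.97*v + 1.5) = 12.207*v^5 - 22.193*v^4 + 5.337*v^3 + 4.227*v^2 - 29.67*v - 9.0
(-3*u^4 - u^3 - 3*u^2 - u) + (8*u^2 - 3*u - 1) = -3*u^4 - u^3 + 5*u^2 - 4*u - 1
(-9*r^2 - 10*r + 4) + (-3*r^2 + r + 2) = -12*r^2 - 9*r + 6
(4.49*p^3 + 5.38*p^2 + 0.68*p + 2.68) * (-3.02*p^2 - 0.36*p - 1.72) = -13.5598*p^5 - 17.864*p^4 - 11.7132*p^3 - 17.592*p^2 - 2.1344*p - 4.6096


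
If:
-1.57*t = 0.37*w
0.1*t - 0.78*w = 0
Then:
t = 0.00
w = 0.00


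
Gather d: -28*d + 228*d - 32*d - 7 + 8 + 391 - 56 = 168*d + 336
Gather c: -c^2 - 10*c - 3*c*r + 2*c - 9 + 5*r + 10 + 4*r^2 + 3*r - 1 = -c^2 + c*(-3*r - 8) + 4*r^2 + 8*r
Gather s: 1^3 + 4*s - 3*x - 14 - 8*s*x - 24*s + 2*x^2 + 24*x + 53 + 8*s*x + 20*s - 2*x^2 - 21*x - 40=0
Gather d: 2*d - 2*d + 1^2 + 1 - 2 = 0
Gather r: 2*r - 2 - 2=2*r - 4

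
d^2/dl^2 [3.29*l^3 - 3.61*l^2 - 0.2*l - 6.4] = 19.74*l - 7.22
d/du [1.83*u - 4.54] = 1.83000000000000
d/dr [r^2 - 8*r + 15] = 2*r - 8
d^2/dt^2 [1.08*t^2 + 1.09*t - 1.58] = 2.16000000000000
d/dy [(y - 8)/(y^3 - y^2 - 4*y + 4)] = (y^3 - y^2 - 4*y + (y - 8)*(-3*y^2 + 2*y + 4) + 4)/(y^3 - y^2 - 4*y + 4)^2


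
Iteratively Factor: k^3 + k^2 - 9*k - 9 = (k + 1)*(k^2 - 9) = (k + 1)*(k + 3)*(k - 3)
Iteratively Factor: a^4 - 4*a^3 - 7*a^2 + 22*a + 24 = (a - 4)*(a^3 - 7*a - 6) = (a - 4)*(a + 2)*(a^2 - 2*a - 3) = (a - 4)*(a - 3)*(a + 2)*(a + 1)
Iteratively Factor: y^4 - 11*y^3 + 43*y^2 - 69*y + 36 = (y - 3)*(y^3 - 8*y^2 + 19*y - 12) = (y - 4)*(y - 3)*(y^2 - 4*y + 3) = (y - 4)*(y - 3)^2*(y - 1)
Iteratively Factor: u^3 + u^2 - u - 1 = (u + 1)*(u^2 - 1) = (u + 1)^2*(u - 1)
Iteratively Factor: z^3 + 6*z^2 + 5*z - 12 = (z + 3)*(z^2 + 3*z - 4) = (z - 1)*(z + 3)*(z + 4)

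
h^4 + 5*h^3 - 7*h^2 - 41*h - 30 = (h - 3)*(h + 1)*(h + 2)*(h + 5)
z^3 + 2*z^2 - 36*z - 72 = (z - 6)*(z + 2)*(z + 6)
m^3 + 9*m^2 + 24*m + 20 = (m + 2)^2*(m + 5)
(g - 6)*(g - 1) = g^2 - 7*g + 6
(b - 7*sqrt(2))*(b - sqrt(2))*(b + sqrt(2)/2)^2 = b^4 - 7*sqrt(2)*b^3 - 3*b^2/2 + 10*sqrt(2)*b + 7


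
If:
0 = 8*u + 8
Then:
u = -1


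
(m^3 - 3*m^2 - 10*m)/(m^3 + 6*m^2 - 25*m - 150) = m*(m + 2)/(m^2 + 11*m + 30)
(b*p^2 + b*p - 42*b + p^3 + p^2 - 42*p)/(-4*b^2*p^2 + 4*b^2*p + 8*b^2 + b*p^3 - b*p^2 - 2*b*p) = (-b*p^2 - b*p + 42*b - p^3 - p^2 + 42*p)/(b*(4*b*p^2 - 4*b*p - 8*b - p^3 + p^2 + 2*p))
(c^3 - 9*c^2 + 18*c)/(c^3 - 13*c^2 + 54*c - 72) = c/(c - 4)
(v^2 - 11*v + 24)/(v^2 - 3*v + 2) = (v^2 - 11*v + 24)/(v^2 - 3*v + 2)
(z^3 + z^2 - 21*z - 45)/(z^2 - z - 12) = (z^2 - 2*z - 15)/(z - 4)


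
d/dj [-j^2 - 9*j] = -2*j - 9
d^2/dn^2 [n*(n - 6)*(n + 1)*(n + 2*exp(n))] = 2*n^3*exp(n) + 2*n^2*exp(n) + 12*n^2 - 40*n*exp(n) - 30*n - 44*exp(n) - 12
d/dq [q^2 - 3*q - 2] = 2*q - 3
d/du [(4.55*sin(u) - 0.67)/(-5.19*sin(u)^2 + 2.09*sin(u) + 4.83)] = (23.6145*sin(u)^2 - 6.9546*sin(u) + 23.3768)*cos(u)/(26.9361*sin(u)^4 - 21.6942*sin(u)^3 - 45.7673*sin(u)^2 + 20.1894*sin(u) + 23.3289)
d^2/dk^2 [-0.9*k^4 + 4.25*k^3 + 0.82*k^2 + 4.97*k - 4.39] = -10.8*k^2 + 25.5*k + 1.64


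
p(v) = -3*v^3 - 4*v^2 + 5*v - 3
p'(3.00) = -100.00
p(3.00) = -105.00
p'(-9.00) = -652.00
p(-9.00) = 1815.00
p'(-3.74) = -90.97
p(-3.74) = 79.29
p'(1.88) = -41.85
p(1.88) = -27.67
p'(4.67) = -228.64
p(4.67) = -372.43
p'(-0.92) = 4.74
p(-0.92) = -8.65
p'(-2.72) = -39.83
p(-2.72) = 14.18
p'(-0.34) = 6.68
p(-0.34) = -5.04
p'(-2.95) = -49.72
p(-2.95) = 24.46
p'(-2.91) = -47.93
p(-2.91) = 22.50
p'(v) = -9*v^2 - 8*v + 5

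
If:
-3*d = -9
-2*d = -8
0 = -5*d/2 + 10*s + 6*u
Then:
No Solution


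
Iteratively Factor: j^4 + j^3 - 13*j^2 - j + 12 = (j + 4)*(j^3 - 3*j^2 - j + 3) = (j - 3)*(j + 4)*(j^2 - 1) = (j - 3)*(j + 1)*(j + 4)*(j - 1)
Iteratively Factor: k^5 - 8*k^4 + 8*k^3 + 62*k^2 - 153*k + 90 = (k + 3)*(k^4 - 11*k^3 + 41*k^2 - 61*k + 30) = (k - 1)*(k + 3)*(k^3 - 10*k^2 + 31*k - 30) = (k - 2)*(k - 1)*(k + 3)*(k^2 - 8*k + 15) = (k - 5)*(k - 2)*(k - 1)*(k + 3)*(k - 3)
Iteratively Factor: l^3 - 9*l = (l - 3)*(l^2 + 3*l) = (l - 3)*(l + 3)*(l)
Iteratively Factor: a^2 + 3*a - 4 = (a - 1)*(a + 4)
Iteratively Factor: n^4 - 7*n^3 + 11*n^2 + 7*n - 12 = (n - 3)*(n^3 - 4*n^2 - n + 4) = (n - 4)*(n - 3)*(n^2 - 1) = (n - 4)*(n - 3)*(n - 1)*(n + 1)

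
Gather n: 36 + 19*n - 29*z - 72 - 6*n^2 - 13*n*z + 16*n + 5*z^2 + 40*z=-6*n^2 + n*(35 - 13*z) + 5*z^2 + 11*z - 36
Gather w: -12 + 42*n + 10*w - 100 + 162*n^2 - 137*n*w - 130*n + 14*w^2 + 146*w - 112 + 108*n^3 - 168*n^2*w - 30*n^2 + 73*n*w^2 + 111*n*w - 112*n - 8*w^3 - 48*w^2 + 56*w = 108*n^3 + 132*n^2 - 200*n - 8*w^3 + w^2*(73*n - 34) + w*(-168*n^2 - 26*n + 212) - 224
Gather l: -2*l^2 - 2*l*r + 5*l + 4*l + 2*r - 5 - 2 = -2*l^2 + l*(9 - 2*r) + 2*r - 7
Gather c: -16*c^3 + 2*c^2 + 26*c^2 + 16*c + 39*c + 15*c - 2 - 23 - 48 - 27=-16*c^3 + 28*c^2 + 70*c - 100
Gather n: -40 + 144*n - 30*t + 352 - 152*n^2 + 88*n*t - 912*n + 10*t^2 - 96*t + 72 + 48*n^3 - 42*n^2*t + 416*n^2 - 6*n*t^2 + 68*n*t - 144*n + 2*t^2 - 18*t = 48*n^3 + n^2*(264 - 42*t) + n*(-6*t^2 + 156*t - 912) + 12*t^2 - 144*t + 384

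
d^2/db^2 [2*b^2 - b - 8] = 4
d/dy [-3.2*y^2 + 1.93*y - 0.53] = 1.93 - 6.4*y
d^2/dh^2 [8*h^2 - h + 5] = 16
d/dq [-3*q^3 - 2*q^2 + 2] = q*(-9*q - 4)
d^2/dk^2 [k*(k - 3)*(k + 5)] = 6*k + 4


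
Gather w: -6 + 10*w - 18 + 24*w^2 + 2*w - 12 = 24*w^2 + 12*w - 36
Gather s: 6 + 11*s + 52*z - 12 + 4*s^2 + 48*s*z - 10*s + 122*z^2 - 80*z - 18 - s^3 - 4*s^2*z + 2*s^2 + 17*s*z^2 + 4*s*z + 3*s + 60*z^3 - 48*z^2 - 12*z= -s^3 + s^2*(6 - 4*z) + s*(17*z^2 + 52*z + 4) + 60*z^3 + 74*z^2 - 40*z - 24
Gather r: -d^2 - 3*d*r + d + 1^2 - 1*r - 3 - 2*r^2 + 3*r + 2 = -d^2 + d - 2*r^2 + r*(2 - 3*d)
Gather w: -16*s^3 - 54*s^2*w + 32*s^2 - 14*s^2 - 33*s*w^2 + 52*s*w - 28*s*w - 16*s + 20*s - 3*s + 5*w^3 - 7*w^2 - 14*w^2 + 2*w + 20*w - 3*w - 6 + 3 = -16*s^3 + 18*s^2 + s + 5*w^3 + w^2*(-33*s - 21) + w*(-54*s^2 + 24*s + 19) - 3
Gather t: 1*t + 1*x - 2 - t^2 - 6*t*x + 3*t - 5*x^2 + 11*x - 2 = -t^2 + t*(4 - 6*x) - 5*x^2 + 12*x - 4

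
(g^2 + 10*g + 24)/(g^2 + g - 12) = (g + 6)/(g - 3)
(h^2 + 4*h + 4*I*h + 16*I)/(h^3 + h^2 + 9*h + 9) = (h^2 + 4*h*(1 + I) + 16*I)/(h^3 + h^2 + 9*h + 9)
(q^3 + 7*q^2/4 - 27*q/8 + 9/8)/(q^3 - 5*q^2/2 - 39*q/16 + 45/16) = 2*(2*q^2 + 5*q - 3)/(4*q^2 - 7*q - 15)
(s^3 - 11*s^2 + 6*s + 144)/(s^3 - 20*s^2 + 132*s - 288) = (s + 3)/(s - 6)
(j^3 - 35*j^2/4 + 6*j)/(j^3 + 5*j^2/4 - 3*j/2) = (j - 8)/(j + 2)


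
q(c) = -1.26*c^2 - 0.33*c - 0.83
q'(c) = -2.52*c - 0.33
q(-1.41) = -2.87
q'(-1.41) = 3.22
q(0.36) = -1.11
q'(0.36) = -1.24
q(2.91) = -12.46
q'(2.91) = -7.66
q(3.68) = -19.11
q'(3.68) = -9.60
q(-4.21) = -21.77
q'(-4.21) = 10.28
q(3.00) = -13.16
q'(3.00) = -7.89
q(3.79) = -20.18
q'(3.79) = -9.88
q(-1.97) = -5.07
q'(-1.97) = 4.63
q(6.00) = -48.17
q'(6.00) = -15.45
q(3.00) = -13.16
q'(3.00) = -7.89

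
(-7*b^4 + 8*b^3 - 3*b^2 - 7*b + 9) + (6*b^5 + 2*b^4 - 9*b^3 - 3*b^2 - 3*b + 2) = 6*b^5 - 5*b^4 - b^3 - 6*b^2 - 10*b + 11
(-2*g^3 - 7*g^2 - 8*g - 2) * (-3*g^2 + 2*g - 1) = 6*g^5 + 17*g^4 + 12*g^3 - 3*g^2 + 4*g + 2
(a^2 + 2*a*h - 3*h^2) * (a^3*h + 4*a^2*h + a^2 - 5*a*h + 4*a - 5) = a^5*h + 2*a^4*h^2 + 4*a^4*h + a^4 - 3*a^3*h^3 + 8*a^3*h^2 - 3*a^3*h + 4*a^3 - 12*a^2*h^3 - 13*a^2*h^2 + 8*a^2*h - 5*a^2 + 15*a*h^3 - 12*a*h^2 - 10*a*h + 15*h^2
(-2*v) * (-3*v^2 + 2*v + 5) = 6*v^3 - 4*v^2 - 10*v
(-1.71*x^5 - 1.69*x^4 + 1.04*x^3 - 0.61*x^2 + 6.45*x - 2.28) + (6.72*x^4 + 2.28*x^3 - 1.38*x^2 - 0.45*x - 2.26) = -1.71*x^5 + 5.03*x^4 + 3.32*x^3 - 1.99*x^2 + 6.0*x - 4.54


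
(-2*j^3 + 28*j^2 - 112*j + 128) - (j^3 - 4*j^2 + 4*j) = -3*j^3 + 32*j^2 - 116*j + 128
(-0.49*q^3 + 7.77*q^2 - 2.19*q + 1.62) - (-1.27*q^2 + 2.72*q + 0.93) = -0.49*q^3 + 9.04*q^2 - 4.91*q + 0.69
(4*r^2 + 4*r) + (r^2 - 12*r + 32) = 5*r^2 - 8*r + 32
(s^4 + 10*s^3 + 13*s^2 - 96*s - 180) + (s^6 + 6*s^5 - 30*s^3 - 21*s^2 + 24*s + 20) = s^6 + 6*s^5 + s^4 - 20*s^3 - 8*s^2 - 72*s - 160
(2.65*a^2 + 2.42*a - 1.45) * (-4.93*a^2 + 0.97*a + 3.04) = -13.0645*a^4 - 9.3601*a^3 + 17.5519*a^2 + 5.9503*a - 4.408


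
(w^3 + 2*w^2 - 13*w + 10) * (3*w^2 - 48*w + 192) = 3*w^5 - 42*w^4 + 57*w^3 + 1038*w^2 - 2976*w + 1920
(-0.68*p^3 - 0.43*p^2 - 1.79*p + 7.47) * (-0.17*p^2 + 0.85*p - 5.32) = 0.1156*p^5 - 0.5049*p^4 + 3.5564*p^3 - 0.5038*p^2 + 15.8723*p - 39.7404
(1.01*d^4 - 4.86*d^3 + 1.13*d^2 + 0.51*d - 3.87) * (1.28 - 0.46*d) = -0.4646*d^5 + 3.5284*d^4 - 6.7406*d^3 + 1.2118*d^2 + 2.433*d - 4.9536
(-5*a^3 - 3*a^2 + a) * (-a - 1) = 5*a^4 + 8*a^3 + 2*a^2 - a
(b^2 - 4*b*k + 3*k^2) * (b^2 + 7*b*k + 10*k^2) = b^4 + 3*b^3*k - 15*b^2*k^2 - 19*b*k^3 + 30*k^4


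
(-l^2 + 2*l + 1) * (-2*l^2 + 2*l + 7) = 2*l^4 - 6*l^3 - 5*l^2 + 16*l + 7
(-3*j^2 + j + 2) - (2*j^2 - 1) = -5*j^2 + j + 3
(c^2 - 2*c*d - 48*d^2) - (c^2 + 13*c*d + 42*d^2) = -15*c*d - 90*d^2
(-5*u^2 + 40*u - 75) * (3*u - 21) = -15*u^3 + 225*u^2 - 1065*u + 1575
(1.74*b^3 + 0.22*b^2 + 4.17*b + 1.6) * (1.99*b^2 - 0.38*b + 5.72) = 3.4626*b^5 - 0.2234*b^4 + 18.1675*b^3 + 2.8578*b^2 + 23.2444*b + 9.152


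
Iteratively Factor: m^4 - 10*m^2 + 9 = (m - 1)*(m^3 + m^2 - 9*m - 9) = (m - 3)*(m - 1)*(m^2 + 4*m + 3) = (m - 3)*(m - 1)*(m + 1)*(m + 3)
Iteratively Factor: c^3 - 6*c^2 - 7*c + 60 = (c - 4)*(c^2 - 2*c - 15) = (c - 4)*(c + 3)*(c - 5)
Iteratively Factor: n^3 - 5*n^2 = (n)*(n^2 - 5*n) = n^2*(n - 5)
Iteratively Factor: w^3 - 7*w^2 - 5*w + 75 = (w - 5)*(w^2 - 2*w - 15) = (w - 5)^2*(w + 3)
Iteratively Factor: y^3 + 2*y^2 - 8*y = (y - 2)*(y^2 + 4*y) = y*(y - 2)*(y + 4)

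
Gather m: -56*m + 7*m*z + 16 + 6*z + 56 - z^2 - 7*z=m*(7*z - 56) - z^2 - z + 72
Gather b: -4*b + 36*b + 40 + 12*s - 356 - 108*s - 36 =32*b - 96*s - 352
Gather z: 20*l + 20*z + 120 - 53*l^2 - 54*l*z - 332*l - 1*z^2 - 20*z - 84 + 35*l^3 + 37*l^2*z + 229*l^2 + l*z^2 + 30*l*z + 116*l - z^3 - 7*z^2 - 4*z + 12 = 35*l^3 + 176*l^2 - 196*l - z^3 + z^2*(l - 8) + z*(37*l^2 - 24*l - 4) + 48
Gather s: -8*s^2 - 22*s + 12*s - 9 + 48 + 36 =-8*s^2 - 10*s + 75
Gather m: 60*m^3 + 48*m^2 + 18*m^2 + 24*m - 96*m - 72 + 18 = 60*m^3 + 66*m^2 - 72*m - 54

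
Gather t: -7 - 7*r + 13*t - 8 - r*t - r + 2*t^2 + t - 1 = -8*r + 2*t^2 + t*(14 - r) - 16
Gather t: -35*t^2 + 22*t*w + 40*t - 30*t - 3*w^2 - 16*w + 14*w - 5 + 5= -35*t^2 + t*(22*w + 10) - 3*w^2 - 2*w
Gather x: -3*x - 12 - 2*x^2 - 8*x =-2*x^2 - 11*x - 12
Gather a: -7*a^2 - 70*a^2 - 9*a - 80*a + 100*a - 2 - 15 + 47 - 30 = -77*a^2 + 11*a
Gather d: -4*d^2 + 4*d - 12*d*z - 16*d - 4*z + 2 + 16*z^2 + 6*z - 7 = -4*d^2 + d*(-12*z - 12) + 16*z^2 + 2*z - 5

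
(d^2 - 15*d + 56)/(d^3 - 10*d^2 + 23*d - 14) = (d - 8)/(d^2 - 3*d + 2)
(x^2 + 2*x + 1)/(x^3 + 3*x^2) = (x^2 + 2*x + 1)/(x^2*(x + 3))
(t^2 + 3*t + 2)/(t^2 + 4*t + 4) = (t + 1)/(t + 2)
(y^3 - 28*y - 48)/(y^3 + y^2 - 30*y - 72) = (y + 2)/(y + 3)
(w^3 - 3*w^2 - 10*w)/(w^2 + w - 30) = w*(w + 2)/(w + 6)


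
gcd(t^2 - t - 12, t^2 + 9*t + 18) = t + 3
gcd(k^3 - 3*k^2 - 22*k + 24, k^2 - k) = k - 1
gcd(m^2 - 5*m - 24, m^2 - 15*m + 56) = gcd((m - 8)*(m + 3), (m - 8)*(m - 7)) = m - 8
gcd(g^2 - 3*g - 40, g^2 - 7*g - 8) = g - 8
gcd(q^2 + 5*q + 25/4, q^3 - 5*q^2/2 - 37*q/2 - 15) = q + 5/2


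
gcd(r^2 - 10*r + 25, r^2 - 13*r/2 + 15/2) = r - 5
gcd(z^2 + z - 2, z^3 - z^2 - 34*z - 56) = z + 2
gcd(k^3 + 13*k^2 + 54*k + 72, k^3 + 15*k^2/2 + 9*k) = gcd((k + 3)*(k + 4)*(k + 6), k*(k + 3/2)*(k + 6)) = k + 6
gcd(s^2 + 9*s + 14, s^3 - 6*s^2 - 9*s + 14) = s + 2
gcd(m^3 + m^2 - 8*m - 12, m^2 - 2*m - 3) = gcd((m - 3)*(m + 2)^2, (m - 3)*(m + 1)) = m - 3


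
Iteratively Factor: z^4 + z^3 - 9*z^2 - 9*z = (z + 3)*(z^3 - 2*z^2 - 3*z) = (z - 3)*(z + 3)*(z^2 + z) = (z - 3)*(z + 1)*(z + 3)*(z)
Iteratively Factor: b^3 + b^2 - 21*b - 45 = (b - 5)*(b^2 + 6*b + 9) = (b - 5)*(b + 3)*(b + 3)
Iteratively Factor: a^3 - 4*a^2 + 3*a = (a - 3)*(a^2 - a) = (a - 3)*(a - 1)*(a)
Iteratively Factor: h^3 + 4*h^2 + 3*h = (h + 3)*(h^2 + h) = (h + 1)*(h + 3)*(h)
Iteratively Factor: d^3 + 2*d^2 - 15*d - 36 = (d - 4)*(d^2 + 6*d + 9) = (d - 4)*(d + 3)*(d + 3)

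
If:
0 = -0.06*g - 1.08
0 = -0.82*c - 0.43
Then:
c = -0.52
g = -18.00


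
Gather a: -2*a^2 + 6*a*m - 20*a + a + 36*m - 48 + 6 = -2*a^2 + a*(6*m - 19) + 36*m - 42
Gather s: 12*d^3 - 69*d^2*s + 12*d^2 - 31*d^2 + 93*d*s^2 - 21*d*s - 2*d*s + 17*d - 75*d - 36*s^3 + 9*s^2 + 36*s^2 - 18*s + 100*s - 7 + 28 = 12*d^3 - 19*d^2 - 58*d - 36*s^3 + s^2*(93*d + 45) + s*(-69*d^2 - 23*d + 82) + 21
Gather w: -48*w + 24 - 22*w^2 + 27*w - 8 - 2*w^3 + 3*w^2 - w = -2*w^3 - 19*w^2 - 22*w + 16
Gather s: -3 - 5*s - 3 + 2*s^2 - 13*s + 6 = 2*s^2 - 18*s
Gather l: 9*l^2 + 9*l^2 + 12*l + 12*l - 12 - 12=18*l^2 + 24*l - 24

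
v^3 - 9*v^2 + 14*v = v*(v - 7)*(v - 2)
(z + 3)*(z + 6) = z^2 + 9*z + 18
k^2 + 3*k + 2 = (k + 1)*(k + 2)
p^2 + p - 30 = (p - 5)*(p + 6)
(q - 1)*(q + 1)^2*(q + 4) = q^4 + 5*q^3 + 3*q^2 - 5*q - 4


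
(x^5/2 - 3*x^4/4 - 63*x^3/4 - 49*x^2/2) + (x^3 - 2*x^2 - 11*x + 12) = x^5/2 - 3*x^4/4 - 59*x^3/4 - 53*x^2/2 - 11*x + 12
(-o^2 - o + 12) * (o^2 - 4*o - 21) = -o^4 + 3*o^3 + 37*o^2 - 27*o - 252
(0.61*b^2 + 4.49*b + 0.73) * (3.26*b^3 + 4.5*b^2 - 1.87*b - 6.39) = 1.9886*b^5 + 17.3824*b^4 + 21.4441*b^3 - 9.0092*b^2 - 30.0562*b - 4.6647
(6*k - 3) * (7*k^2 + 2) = 42*k^3 - 21*k^2 + 12*k - 6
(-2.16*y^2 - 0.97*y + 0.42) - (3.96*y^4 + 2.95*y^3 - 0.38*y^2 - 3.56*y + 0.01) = -3.96*y^4 - 2.95*y^3 - 1.78*y^2 + 2.59*y + 0.41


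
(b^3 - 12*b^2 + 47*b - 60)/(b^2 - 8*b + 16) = (b^2 - 8*b + 15)/(b - 4)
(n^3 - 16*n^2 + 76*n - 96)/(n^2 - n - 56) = (n^2 - 8*n + 12)/(n + 7)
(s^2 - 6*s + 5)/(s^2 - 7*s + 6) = (s - 5)/(s - 6)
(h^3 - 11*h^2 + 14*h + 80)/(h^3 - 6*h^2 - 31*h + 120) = (h^2 - 3*h - 10)/(h^2 + 2*h - 15)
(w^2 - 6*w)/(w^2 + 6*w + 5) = w*(w - 6)/(w^2 + 6*w + 5)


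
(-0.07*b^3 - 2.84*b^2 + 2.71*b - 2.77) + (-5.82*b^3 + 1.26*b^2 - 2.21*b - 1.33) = -5.89*b^3 - 1.58*b^2 + 0.5*b - 4.1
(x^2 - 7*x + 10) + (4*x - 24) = x^2 - 3*x - 14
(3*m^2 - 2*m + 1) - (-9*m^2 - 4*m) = 12*m^2 + 2*m + 1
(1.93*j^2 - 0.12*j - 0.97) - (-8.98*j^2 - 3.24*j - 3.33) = 10.91*j^2 + 3.12*j + 2.36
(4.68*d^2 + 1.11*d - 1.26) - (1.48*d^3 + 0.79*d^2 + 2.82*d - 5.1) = -1.48*d^3 + 3.89*d^2 - 1.71*d + 3.84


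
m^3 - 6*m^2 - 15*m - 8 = (m - 8)*(m + 1)^2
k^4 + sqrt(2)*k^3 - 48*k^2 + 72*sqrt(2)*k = k*(k - 3*sqrt(2))*(k - 2*sqrt(2))*(k + 6*sqrt(2))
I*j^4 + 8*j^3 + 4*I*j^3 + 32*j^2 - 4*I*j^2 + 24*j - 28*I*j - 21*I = (j + 3)*(j - 7*I)*(j - I)*(I*j + I)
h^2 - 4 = (h - 2)*(h + 2)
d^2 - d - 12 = (d - 4)*(d + 3)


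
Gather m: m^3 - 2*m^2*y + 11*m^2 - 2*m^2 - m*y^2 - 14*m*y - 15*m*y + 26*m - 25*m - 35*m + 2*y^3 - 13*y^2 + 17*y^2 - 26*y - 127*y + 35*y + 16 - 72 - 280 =m^3 + m^2*(9 - 2*y) + m*(-y^2 - 29*y - 34) + 2*y^3 + 4*y^2 - 118*y - 336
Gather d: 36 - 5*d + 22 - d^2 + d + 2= -d^2 - 4*d + 60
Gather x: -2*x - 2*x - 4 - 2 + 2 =-4*x - 4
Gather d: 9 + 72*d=72*d + 9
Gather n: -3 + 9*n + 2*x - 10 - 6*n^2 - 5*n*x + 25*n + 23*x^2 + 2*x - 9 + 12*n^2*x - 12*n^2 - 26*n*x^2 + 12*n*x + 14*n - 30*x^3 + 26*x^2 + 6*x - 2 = n^2*(12*x - 18) + n*(-26*x^2 + 7*x + 48) - 30*x^3 + 49*x^2 + 10*x - 24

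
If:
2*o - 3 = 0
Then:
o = 3/2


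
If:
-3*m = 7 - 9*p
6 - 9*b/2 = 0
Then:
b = 4/3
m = 3*p - 7/3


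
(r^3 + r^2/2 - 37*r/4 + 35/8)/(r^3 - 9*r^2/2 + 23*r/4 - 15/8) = (2*r + 7)/(2*r - 3)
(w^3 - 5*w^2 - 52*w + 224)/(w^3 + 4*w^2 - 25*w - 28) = (w - 8)/(w + 1)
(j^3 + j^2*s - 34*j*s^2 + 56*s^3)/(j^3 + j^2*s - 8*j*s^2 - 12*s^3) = (j^3 + j^2*s - 34*j*s^2 + 56*s^3)/(j^3 + j^2*s - 8*j*s^2 - 12*s^3)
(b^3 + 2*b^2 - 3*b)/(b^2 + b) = (b^2 + 2*b - 3)/(b + 1)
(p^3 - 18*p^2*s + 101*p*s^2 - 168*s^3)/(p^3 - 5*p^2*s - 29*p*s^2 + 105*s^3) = (p - 8*s)/(p + 5*s)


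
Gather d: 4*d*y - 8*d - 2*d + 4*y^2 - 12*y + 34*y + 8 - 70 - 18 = d*(4*y - 10) + 4*y^2 + 22*y - 80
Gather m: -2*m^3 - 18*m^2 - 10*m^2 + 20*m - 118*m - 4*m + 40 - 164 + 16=-2*m^3 - 28*m^2 - 102*m - 108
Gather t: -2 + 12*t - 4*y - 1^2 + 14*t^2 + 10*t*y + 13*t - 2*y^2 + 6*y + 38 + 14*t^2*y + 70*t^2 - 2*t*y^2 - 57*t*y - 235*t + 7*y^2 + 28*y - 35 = t^2*(14*y + 84) + t*(-2*y^2 - 47*y - 210) + 5*y^2 + 30*y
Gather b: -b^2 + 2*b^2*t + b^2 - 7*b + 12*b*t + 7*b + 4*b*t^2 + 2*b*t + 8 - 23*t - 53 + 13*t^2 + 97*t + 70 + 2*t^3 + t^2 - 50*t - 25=2*b^2*t + b*(4*t^2 + 14*t) + 2*t^3 + 14*t^2 + 24*t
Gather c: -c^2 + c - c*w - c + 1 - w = -c^2 - c*w - w + 1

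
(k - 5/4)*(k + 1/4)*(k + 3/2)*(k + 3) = k^4 + 7*k^3/2 - 5*k^2/16 - 189*k/32 - 45/32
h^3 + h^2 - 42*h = h*(h - 6)*(h + 7)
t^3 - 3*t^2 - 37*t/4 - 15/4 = (t - 5)*(t + 1/2)*(t + 3/2)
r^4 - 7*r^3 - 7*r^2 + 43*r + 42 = (r - 7)*(r - 3)*(r + 1)*(r + 2)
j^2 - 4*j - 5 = (j - 5)*(j + 1)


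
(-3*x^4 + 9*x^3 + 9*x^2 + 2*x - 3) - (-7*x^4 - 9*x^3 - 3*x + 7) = 4*x^4 + 18*x^3 + 9*x^2 + 5*x - 10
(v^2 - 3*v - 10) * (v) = v^3 - 3*v^2 - 10*v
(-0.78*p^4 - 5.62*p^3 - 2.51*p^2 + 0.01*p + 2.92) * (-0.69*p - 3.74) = 0.5382*p^5 + 6.795*p^4 + 22.7507*p^3 + 9.3805*p^2 - 2.0522*p - 10.9208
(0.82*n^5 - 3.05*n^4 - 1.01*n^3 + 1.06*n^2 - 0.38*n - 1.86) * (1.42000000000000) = 1.1644*n^5 - 4.331*n^4 - 1.4342*n^3 + 1.5052*n^2 - 0.5396*n - 2.6412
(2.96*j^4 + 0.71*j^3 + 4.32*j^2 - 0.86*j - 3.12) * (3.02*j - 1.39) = 8.9392*j^5 - 1.9702*j^4 + 12.0595*j^3 - 8.602*j^2 - 8.227*j + 4.3368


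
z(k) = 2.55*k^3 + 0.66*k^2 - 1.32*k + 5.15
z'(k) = 7.65*k^2 + 1.32*k - 1.32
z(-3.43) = -85.46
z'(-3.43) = 84.15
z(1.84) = 20.84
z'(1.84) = 27.01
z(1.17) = 8.59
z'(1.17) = 10.70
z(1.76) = 18.77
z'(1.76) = 24.70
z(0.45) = 4.92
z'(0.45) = 0.82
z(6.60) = 758.30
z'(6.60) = 340.63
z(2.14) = 30.34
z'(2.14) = 36.54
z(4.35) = 221.79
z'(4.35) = 149.18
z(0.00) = 5.15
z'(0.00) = -1.32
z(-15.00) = -8432.80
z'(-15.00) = 1700.13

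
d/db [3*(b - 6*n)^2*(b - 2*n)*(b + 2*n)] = 12*b^3 - 108*b^2*n + 192*b*n^2 + 144*n^3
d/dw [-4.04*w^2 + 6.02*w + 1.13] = 6.02 - 8.08*w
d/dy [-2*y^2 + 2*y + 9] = 2 - 4*y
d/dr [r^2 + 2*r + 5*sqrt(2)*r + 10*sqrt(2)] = 2*r + 2 + 5*sqrt(2)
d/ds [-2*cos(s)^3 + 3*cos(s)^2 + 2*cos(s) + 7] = 2*(3*cos(s)^2 - 3*cos(s) - 1)*sin(s)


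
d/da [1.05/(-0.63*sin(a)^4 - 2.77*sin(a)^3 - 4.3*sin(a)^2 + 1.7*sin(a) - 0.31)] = (2.646*sin(a)^3 + 8.7255*sin(a)^2 + 9.03*sin(a) - 1.785)*cos(a)/(0.63*sin(a)^4 + 2.77*sin(a)^3 + 4.3*sin(a)^2 - 1.7*sin(a) + 0.31)^2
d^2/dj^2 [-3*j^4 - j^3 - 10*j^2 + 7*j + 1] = -36*j^2 - 6*j - 20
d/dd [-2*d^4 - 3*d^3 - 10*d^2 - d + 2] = -8*d^3 - 9*d^2 - 20*d - 1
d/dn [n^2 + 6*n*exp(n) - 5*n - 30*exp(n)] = 6*n*exp(n) + 2*n - 24*exp(n) - 5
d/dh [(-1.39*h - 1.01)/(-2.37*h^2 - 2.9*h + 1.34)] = (3.2943*h^2 + 4.031*h - (1.39*h + 1.01)*(4.74*h + 2.9) - 1.8626)/(2.37*h^2 + 2.9*h - 1.34)^2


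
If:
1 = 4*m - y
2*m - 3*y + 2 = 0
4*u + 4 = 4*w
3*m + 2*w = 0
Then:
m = 1/2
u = -7/4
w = -3/4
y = 1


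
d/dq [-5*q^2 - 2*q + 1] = -10*q - 2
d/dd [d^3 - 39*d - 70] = 3*d^2 - 39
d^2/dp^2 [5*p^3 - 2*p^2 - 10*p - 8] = 30*p - 4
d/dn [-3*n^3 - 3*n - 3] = -9*n^2 - 3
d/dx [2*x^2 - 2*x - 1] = 4*x - 2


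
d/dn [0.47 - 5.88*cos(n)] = 5.88*sin(n)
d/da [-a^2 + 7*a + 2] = 7 - 2*a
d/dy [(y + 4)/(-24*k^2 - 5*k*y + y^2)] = (-24*k^2 - 5*k*y + y^2 + (5*k - 2*y)*(y + 4))/(24*k^2 + 5*k*y - y^2)^2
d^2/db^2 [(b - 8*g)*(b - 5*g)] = 2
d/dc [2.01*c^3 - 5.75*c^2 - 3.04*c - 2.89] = 6.03*c^2 - 11.5*c - 3.04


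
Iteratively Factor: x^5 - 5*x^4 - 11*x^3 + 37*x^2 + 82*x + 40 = (x + 2)*(x^4 - 7*x^3 + 3*x^2 + 31*x + 20) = (x - 4)*(x + 2)*(x^3 - 3*x^2 - 9*x - 5) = (x - 5)*(x - 4)*(x + 2)*(x^2 + 2*x + 1) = (x - 5)*(x - 4)*(x + 1)*(x + 2)*(x + 1)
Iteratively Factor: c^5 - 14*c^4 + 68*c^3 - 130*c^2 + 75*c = (c - 1)*(c^4 - 13*c^3 + 55*c^2 - 75*c) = (c - 5)*(c - 1)*(c^3 - 8*c^2 + 15*c) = (c - 5)^2*(c - 1)*(c^2 - 3*c) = (c - 5)^2*(c - 3)*(c - 1)*(c)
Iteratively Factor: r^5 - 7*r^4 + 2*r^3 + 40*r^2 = (r)*(r^4 - 7*r^3 + 2*r^2 + 40*r) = r*(r - 5)*(r^3 - 2*r^2 - 8*r) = r*(r - 5)*(r + 2)*(r^2 - 4*r) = r^2*(r - 5)*(r + 2)*(r - 4)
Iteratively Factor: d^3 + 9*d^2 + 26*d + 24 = (d + 3)*(d^2 + 6*d + 8) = (d + 3)*(d + 4)*(d + 2)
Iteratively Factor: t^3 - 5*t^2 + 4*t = (t - 4)*(t^2 - t) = t*(t - 4)*(t - 1)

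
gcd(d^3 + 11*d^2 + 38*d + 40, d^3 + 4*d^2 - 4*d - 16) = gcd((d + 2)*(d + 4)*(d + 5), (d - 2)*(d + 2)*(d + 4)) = d^2 + 6*d + 8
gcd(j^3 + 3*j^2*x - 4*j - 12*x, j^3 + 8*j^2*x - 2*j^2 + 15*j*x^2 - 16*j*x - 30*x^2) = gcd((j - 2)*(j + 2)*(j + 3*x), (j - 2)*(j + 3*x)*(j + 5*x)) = j^2 + 3*j*x - 2*j - 6*x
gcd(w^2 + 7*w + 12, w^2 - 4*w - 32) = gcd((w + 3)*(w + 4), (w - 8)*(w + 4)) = w + 4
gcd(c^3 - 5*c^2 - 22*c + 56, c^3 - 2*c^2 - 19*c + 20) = c + 4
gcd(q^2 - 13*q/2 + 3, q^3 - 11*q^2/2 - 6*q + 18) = q - 6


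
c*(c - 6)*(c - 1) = c^3 - 7*c^2 + 6*c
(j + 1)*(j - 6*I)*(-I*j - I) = -I*j^3 - 6*j^2 - 2*I*j^2 - 12*j - I*j - 6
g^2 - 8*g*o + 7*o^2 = (g - 7*o)*(g - o)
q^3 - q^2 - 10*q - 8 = (q - 4)*(q + 1)*(q + 2)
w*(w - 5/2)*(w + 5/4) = w^3 - 5*w^2/4 - 25*w/8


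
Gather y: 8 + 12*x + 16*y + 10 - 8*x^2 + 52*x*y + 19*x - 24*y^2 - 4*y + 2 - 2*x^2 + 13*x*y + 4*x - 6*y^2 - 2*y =-10*x^2 + 35*x - 30*y^2 + y*(65*x + 10) + 20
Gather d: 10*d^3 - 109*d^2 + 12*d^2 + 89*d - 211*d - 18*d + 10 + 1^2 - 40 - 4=10*d^3 - 97*d^2 - 140*d - 33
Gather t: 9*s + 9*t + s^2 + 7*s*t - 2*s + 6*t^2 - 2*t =s^2 + 7*s + 6*t^2 + t*(7*s + 7)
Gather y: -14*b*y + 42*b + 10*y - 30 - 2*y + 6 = 42*b + y*(8 - 14*b) - 24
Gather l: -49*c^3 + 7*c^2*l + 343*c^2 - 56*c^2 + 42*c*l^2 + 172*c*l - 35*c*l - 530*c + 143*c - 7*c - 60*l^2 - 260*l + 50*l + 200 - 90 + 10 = -49*c^3 + 287*c^2 - 394*c + l^2*(42*c - 60) + l*(7*c^2 + 137*c - 210) + 120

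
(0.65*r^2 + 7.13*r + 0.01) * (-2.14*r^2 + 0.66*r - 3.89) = -1.391*r^4 - 14.8292*r^3 + 2.1559*r^2 - 27.7291*r - 0.0389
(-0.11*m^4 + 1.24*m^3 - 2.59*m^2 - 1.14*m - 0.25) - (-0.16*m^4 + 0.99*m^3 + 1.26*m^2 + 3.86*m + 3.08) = 0.05*m^4 + 0.25*m^3 - 3.85*m^2 - 5.0*m - 3.33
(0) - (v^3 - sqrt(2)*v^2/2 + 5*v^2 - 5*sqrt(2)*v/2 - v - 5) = -v^3 - 5*v^2 + sqrt(2)*v^2/2 + v + 5*sqrt(2)*v/2 + 5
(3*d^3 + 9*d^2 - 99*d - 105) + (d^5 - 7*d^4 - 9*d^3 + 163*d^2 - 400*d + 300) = d^5 - 7*d^4 - 6*d^3 + 172*d^2 - 499*d + 195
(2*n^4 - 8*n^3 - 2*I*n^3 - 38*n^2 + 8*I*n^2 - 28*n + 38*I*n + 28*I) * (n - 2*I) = 2*n^5 - 8*n^4 - 6*I*n^4 - 42*n^3 + 24*I*n^3 - 12*n^2 + 114*I*n^2 + 76*n + 84*I*n + 56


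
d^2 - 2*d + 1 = (d - 1)^2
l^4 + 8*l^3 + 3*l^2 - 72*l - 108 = (l - 3)*(l + 2)*(l + 3)*(l + 6)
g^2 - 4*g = g*(g - 4)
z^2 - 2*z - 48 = (z - 8)*(z + 6)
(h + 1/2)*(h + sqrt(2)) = h^2 + h/2 + sqrt(2)*h + sqrt(2)/2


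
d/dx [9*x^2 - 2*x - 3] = 18*x - 2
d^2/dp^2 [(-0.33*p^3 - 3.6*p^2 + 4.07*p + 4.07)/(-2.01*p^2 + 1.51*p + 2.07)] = (1.77635683940025e-15*p^5 - 6.78276600000004*p^3 - 2.599236*p^2 - 19.00305*p + 3.866366)/(8.120601*p^6 - 18.301653*p^5 - 11.340018*p^4 + 34.252991*p^3 + 11.678526*p^2 - 19.410597*p - 8.869743)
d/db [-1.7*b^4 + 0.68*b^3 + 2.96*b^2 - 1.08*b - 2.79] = -6.8*b^3 + 2.04*b^2 + 5.92*b - 1.08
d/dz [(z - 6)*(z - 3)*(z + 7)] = 3*z^2 - 4*z - 45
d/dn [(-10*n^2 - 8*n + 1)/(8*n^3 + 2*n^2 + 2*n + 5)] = 2*(40*n^4 + 64*n^3 - 14*n^2 - 52*n - 21)/(64*n^6 + 32*n^5 + 36*n^4 + 88*n^3 + 24*n^2 + 20*n + 25)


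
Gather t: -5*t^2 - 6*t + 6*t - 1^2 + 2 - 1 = -5*t^2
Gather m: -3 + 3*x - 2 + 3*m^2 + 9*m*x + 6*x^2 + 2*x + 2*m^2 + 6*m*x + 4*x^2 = 5*m^2 + 15*m*x + 10*x^2 + 5*x - 5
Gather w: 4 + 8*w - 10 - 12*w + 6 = -4*w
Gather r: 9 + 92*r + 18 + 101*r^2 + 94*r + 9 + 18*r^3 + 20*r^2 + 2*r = 18*r^3 + 121*r^2 + 188*r + 36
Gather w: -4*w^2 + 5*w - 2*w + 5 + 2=-4*w^2 + 3*w + 7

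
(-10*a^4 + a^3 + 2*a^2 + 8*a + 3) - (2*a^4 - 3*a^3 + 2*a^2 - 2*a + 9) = -12*a^4 + 4*a^3 + 10*a - 6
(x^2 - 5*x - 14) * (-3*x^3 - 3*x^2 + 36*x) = -3*x^5 + 12*x^4 + 93*x^3 - 138*x^2 - 504*x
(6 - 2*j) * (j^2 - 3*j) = -2*j^3 + 12*j^2 - 18*j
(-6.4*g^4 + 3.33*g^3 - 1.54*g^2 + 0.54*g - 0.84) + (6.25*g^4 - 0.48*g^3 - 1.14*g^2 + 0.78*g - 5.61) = -0.15*g^4 + 2.85*g^3 - 2.68*g^2 + 1.32*g - 6.45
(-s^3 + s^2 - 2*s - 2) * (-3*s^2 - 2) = 3*s^5 - 3*s^4 + 8*s^3 + 4*s^2 + 4*s + 4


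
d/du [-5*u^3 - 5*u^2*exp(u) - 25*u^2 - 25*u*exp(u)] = -5*u^2*exp(u) - 15*u^2 - 35*u*exp(u) - 50*u - 25*exp(u)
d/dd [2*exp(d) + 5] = 2*exp(d)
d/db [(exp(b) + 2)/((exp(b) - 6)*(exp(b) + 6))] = (-exp(2*b) - 4*exp(b) - 36)*exp(b)/(exp(4*b) - 72*exp(2*b) + 1296)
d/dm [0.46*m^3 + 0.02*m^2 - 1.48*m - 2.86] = 1.38*m^2 + 0.04*m - 1.48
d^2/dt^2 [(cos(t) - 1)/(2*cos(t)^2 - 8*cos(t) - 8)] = (9*sin(t)^4*cos(t) + 42*sin(t)^2 + 9*cos(t) + 21*cos(3*t)/2 - cos(5*t)/2 + 30)/(2*(sin(t)^2 + 4*cos(t) + 3)^3)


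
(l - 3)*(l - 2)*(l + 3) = l^3 - 2*l^2 - 9*l + 18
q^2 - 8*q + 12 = (q - 6)*(q - 2)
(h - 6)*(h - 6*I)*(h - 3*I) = h^3 - 6*h^2 - 9*I*h^2 - 18*h + 54*I*h + 108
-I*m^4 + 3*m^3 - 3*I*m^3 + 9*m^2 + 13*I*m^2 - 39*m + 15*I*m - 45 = (m - 3)*(m + 5)*(m + 3*I)*(-I*m - I)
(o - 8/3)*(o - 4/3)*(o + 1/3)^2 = o^4 - 10*o^3/3 + o^2 + 52*o/27 + 32/81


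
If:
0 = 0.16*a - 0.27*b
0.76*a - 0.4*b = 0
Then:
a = 0.00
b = 0.00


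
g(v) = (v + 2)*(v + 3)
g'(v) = 2*v + 5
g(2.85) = 28.37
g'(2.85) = 10.70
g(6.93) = 88.67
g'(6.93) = 18.86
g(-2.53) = -0.25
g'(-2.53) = -0.06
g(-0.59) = 3.40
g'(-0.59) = 3.82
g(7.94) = 108.74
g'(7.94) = 20.88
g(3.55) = 36.35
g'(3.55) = 12.10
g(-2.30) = -0.21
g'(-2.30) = 0.40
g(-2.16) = -0.13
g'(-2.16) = 0.68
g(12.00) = 210.00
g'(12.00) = 29.00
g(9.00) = 132.00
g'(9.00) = 23.00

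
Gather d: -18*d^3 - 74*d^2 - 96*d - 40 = -18*d^3 - 74*d^2 - 96*d - 40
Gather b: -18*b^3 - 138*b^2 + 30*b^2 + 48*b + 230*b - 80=-18*b^3 - 108*b^2 + 278*b - 80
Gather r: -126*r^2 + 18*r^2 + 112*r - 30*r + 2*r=-108*r^2 + 84*r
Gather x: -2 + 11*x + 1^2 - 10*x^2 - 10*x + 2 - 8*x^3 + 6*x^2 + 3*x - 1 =-8*x^3 - 4*x^2 + 4*x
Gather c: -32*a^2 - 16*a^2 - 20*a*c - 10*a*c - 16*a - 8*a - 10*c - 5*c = -48*a^2 - 24*a + c*(-30*a - 15)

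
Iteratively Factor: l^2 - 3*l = (l)*(l - 3)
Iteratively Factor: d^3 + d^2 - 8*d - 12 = (d + 2)*(d^2 - d - 6) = (d + 2)^2*(d - 3)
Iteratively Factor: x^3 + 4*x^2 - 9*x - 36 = (x + 4)*(x^2 - 9) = (x + 3)*(x + 4)*(x - 3)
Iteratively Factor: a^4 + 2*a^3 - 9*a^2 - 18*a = (a)*(a^3 + 2*a^2 - 9*a - 18) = a*(a + 2)*(a^2 - 9) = a*(a - 3)*(a + 2)*(a + 3)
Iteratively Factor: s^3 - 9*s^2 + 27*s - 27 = (s - 3)*(s^2 - 6*s + 9) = (s - 3)^2*(s - 3)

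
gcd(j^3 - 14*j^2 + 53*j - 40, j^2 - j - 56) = j - 8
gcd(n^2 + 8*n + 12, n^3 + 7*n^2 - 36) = n + 6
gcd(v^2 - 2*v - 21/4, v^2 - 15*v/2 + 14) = v - 7/2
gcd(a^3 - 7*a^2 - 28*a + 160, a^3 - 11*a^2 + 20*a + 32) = a^2 - 12*a + 32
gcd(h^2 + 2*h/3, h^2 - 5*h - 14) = 1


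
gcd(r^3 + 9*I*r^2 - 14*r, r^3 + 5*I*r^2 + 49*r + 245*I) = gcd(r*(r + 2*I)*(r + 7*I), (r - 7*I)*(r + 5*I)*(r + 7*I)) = r + 7*I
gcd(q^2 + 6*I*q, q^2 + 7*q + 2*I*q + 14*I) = 1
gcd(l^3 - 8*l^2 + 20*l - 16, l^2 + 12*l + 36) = 1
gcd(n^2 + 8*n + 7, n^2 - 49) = n + 7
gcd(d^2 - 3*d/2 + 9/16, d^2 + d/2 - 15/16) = d - 3/4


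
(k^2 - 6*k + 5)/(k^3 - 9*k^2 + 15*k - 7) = (k - 5)/(k^2 - 8*k + 7)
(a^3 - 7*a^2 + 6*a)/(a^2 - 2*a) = (a^2 - 7*a + 6)/(a - 2)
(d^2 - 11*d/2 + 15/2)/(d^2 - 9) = (d - 5/2)/(d + 3)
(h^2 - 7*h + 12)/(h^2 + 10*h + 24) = (h^2 - 7*h + 12)/(h^2 + 10*h + 24)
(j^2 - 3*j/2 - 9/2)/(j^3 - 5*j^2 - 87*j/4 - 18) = 2*(j - 3)/(2*j^2 - 13*j - 24)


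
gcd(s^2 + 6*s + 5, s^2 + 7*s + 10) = s + 5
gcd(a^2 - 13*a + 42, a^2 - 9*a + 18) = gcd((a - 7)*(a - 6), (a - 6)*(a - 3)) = a - 6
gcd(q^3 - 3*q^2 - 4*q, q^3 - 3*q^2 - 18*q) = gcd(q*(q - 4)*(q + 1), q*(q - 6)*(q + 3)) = q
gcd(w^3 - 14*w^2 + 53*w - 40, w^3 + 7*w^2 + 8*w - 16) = w - 1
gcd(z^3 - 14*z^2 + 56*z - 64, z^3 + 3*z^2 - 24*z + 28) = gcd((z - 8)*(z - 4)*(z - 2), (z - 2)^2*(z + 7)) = z - 2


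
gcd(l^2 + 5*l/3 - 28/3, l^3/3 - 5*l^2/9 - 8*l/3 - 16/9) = 1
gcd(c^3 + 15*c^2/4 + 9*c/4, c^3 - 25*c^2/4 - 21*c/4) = c^2 + 3*c/4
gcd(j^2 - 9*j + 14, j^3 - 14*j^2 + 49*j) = j - 7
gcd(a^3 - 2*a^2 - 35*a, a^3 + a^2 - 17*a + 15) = a + 5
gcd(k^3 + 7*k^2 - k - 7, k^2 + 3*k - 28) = k + 7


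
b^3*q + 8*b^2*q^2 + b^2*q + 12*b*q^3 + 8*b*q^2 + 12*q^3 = (b + 2*q)*(b + 6*q)*(b*q + q)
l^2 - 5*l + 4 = (l - 4)*(l - 1)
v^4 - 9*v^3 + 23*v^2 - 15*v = v*(v - 5)*(v - 3)*(v - 1)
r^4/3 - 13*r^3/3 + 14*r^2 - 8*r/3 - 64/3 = (r/3 + 1/3)*(r - 8)*(r - 4)*(r - 2)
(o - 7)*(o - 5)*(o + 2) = o^3 - 10*o^2 + 11*o + 70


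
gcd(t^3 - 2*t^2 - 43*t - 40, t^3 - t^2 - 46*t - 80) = t^2 - 3*t - 40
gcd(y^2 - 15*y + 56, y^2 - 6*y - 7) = y - 7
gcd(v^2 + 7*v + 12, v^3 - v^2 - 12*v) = v + 3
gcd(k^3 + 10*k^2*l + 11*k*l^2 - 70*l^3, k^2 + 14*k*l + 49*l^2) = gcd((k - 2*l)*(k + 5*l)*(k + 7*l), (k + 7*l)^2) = k + 7*l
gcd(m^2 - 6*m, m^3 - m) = m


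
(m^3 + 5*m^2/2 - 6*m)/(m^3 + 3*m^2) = (m^2 + 5*m/2 - 6)/(m*(m + 3))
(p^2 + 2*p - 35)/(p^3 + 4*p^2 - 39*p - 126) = (p - 5)/(p^2 - 3*p - 18)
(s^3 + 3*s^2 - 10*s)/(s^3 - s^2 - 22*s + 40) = s/(s - 4)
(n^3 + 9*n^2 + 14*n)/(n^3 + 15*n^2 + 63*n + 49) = n*(n + 2)/(n^2 + 8*n + 7)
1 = 1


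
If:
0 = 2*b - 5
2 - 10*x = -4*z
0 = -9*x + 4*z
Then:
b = 5/2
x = 2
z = 9/2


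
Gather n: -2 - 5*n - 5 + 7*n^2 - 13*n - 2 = 7*n^2 - 18*n - 9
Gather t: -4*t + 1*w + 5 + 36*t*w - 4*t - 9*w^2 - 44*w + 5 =t*(36*w - 8) - 9*w^2 - 43*w + 10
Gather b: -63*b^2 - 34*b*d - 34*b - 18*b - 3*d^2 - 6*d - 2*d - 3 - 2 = -63*b^2 + b*(-34*d - 52) - 3*d^2 - 8*d - 5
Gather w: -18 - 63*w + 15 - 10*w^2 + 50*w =-10*w^2 - 13*w - 3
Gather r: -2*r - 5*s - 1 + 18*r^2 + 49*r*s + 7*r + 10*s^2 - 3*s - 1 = 18*r^2 + r*(49*s + 5) + 10*s^2 - 8*s - 2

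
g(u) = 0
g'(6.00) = 0.00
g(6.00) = 0.00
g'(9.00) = 0.00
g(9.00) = 0.00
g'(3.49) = 0.00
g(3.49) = 0.00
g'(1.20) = 0.00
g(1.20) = 0.00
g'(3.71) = 0.00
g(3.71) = 0.00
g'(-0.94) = 0.00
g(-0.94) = 0.00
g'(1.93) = 0.00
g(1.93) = 0.00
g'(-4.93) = 0.00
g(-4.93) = 0.00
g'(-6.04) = 0.00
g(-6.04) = 0.00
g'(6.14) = 0.00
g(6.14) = 0.00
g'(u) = 0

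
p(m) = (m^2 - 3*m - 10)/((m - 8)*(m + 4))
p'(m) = (2*m - 3)/((m - 8)*(m + 4)) - (m^2 - 3*m - 10)/((m - 8)*(m + 4)^2) - (m^2 - 3*m - 10)/((m - 8)^2*(m + 4)) = (-m^2 - 44*m + 56)/(m^4 - 8*m^3 - 48*m^2 + 256*m + 1024)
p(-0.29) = 0.29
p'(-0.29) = 0.07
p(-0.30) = 0.29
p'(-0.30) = 0.07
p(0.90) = 0.34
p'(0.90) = 0.01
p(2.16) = 0.33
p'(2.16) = -0.03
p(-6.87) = 1.35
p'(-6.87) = 0.17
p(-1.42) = 0.15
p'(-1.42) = 0.20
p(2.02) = 0.33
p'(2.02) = -0.03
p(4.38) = 0.13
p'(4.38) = -0.17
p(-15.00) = 1.03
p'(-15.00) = 0.01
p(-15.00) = 1.03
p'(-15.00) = 0.01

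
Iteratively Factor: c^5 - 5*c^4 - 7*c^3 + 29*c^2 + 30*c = (c + 2)*(c^4 - 7*c^3 + 7*c^2 + 15*c) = (c - 3)*(c + 2)*(c^3 - 4*c^2 - 5*c) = c*(c - 3)*(c + 2)*(c^2 - 4*c - 5) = c*(c - 5)*(c - 3)*(c + 2)*(c + 1)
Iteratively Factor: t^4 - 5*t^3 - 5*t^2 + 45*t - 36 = (t - 1)*(t^3 - 4*t^2 - 9*t + 36) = (t - 1)*(t + 3)*(t^2 - 7*t + 12) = (t - 4)*(t - 1)*(t + 3)*(t - 3)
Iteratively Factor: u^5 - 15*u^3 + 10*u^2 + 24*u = (u + 4)*(u^4 - 4*u^3 + u^2 + 6*u) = (u - 2)*(u + 4)*(u^3 - 2*u^2 - 3*u) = u*(u - 2)*(u + 4)*(u^2 - 2*u - 3) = u*(u - 3)*(u - 2)*(u + 4)*(u + 1)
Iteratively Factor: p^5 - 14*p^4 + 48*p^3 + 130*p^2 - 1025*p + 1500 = (p - 5)*(p^4 - 9*p^3 + 3*p^2 + 145*p - 300) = (p - 5)*(p - 3)*(p^3 - 6*p^2 - 15*p + 100) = (p - 5)^2*(p - 3)*(p^2 - p - 20) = (p - 5)^2*(p - 3)*(p + 4)*(p - 5)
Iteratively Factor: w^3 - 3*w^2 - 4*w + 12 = (w - 3)*(w^2 - 4) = (w - 3)*(w - 2)*(w + 2)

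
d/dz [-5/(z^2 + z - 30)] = 5*(2*z + 1)/(z^2 + z - 30)^2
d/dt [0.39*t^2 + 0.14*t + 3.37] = 0.78*t + 0.14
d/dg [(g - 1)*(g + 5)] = 2*g + 4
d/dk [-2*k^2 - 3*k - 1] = -4*k - 3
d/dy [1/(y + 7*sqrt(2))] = -1/(y + 7*sqrt(2))^2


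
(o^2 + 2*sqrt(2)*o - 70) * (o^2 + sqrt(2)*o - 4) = o^4 + 3*sqrt(2)*o^3 - 70*o^2 - 78*sqrt(2)*o + 280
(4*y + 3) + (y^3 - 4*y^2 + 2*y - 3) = y^3 - 4*y^2 + 6*y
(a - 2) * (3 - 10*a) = -10*a^2 + 23*a - 6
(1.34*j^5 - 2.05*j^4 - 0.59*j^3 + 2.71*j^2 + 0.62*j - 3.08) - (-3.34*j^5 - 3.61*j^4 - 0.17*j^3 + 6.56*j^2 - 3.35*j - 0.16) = 4.68*j^5 + 1.56*j^4 - 0.42*j^3 - 3.85*j^2 + 3.97*j - 2.92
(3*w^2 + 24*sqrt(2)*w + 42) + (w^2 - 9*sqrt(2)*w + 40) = 4*w^2 + 15*sqrt(2)*w + 82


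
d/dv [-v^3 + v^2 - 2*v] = -3*v^2 + 2*v - 2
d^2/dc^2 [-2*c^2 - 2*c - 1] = -4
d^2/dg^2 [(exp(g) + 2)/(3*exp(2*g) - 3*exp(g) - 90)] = (exp(4*g) + 9*exp(3*g) + 174*exp(2*g) + 212*exp(g) + 840)*exp(g)/(3*(exp(6*g) - 3*exp(5*g) - 87*exp(4*g) + 179*exp(3*g) + 2610*exp(2*g) - 2700*exp(g) - 27000))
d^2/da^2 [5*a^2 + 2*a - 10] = 10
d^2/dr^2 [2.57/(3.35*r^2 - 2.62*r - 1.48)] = (57.68365*r^2 - 45.11378*r - 2.57*(6.7*r - 2.62)*(13.4*r - 5.24) - 25.48412)/(-3.35*r^2 + 2.62*r + 1.48)^3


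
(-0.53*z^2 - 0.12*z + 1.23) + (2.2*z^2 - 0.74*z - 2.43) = 1.67*z^2 - 0.86*z - 1.2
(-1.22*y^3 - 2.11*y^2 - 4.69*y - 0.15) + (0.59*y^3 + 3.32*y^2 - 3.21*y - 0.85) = -0.63*y^3 + 1.21*y^2 - 7.9*y - 1.0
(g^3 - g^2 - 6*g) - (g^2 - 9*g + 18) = g^3 - 2*g^2 + 3*g - 18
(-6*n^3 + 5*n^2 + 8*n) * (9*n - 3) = -54*n^4 + 63*n^3 + 57*n^2 - 24*n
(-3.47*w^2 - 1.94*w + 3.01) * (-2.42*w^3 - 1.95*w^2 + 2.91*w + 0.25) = 8.3974*w^5 + 11.4613*w^4 - 13.5989*w^3 - 12.3824*w^2 + 8.2741*w + 0.7525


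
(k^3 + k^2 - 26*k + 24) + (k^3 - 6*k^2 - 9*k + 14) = 2*k^3 - 5*k^2 - 35*k + 38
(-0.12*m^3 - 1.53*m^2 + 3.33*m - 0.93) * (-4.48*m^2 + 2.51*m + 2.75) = 0.5376*m^5 + 6.5532*m^4 - 19.0887*m^3 + 8.3172*m^2 + 6.8232*m - 2.5575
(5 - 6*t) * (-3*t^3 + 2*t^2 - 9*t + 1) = 18*t^4 - 27*t^3 + 64*t^2 - 51*t + 5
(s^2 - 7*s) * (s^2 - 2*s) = s^4 - 9*s^3 + 14*s^2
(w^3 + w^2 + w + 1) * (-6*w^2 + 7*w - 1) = -6*w^5 + w^4 + 6*w - 1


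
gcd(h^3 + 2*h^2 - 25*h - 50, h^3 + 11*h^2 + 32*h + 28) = h + 2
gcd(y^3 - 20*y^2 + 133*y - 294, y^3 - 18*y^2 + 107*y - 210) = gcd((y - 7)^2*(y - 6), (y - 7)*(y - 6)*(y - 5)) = y^2 - 13*y + 42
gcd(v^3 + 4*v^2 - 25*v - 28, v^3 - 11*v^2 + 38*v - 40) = v - 4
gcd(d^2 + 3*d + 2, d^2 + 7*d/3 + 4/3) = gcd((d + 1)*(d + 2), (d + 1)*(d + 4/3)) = d + 1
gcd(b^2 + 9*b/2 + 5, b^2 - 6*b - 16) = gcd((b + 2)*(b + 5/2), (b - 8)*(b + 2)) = b + 2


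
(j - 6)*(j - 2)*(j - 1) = j^3 - 9*j^2 + 20*j - 12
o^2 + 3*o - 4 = (o - 1)*(o + 4)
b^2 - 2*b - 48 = (b - 8)*(b + 6)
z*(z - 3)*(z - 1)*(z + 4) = z^4 - 13*z^2 + 12*z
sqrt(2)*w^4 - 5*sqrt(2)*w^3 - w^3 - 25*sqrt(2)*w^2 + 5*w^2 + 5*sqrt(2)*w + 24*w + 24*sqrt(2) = (w - 8)*(w + 3)*(w - sqrt(2))*(sqrt(2)*w + 1)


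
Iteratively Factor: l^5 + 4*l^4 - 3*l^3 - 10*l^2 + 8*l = (l)*(l^4 + 4*l^3 - 3*l^2 - 10*l + 8) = l*(l + 2)*(l^3 + 2*l^2 - 7*l + 4) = l*(l + 2)*(l + 4)*(l^2 - 2*l + 1) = l*(l - 1)*(l + 2)*(l + 4)*(l - 1)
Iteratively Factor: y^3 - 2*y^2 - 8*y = (y - 4)*(y^2 + 2*y) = y*(y - 4)*(y + 2)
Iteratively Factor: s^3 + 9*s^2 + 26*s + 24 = (s + 4)*(s^2 + 5*s + 6) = (s + 3)*(s + 4)*(s + 2)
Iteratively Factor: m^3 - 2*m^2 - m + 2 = (m + 1)*(m^2 - 3*m + 2) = (m - 1)*(m + 1)*(m - 2)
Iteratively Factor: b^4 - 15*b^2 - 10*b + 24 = (b + 2)*(b^3 - 2*b^2 - 11*b + 12) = (b - 4)*(b + 2)*(b^2 + 2*b - 3) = (b - 4)*(b + 2)*(b + 3)*(b - 1)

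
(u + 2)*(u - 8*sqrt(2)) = u^2 - 8*sqrt(2)*u + 2*u - 16*sqrt(2)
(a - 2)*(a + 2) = a^2 - 4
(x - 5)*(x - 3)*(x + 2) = x^3 - 6*x^2 - x + 30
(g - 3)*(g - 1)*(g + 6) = g^3 + 2*g^2 - 21*g + 18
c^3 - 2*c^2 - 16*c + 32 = (c - 4)*(c - 2)*(c + 4)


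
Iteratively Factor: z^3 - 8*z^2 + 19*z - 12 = (z - 4)*(z^2 - 4*z + 3) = (z - 4)*(z - 1)*(z - 3)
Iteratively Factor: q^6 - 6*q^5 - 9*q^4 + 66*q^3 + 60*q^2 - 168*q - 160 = (q - 5)*(q^5 - q^4 - 14*q^3 - 4*q^2 + 40*q + 32) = (q - 5)*(q + 2)*(q^4 - 3*q^3 - 8*q^2 + 12*q + 16) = (q - 5)*(q - 2)*(q + 2)*(q^3 - q^2 - 10*q - 8) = (q - 5)*(q - 2)*(q + 1)*(q + 2)*(q^2 - 2*q - 8) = (q - 5)*(q - 2)*(q + 1)*(q + 2)^2*(q - 4)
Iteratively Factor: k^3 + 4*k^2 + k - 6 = (k + 2)*(k^2 + 2*k - 3) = (k + 2)*(k + 3)*(k - 1)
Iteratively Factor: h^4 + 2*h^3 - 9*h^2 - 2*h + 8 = (h - 1)*(h^3 + 3*h^2 - 6*h - 8) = (h - 1)*(h + 1)*(h^2 + 2*h - 8) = (h - 2)*(h - 1)*(h + 1)*(h + 4)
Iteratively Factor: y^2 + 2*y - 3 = (y - 1)*(y + 3)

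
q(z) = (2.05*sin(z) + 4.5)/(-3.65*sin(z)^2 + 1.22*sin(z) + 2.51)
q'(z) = (7.3*sin(z)*cos(z) - 1.22*cos(z))*(2.05*sin(z) + 4.5)/(-3.65*sin(z)^2 + 1.22*sin(z) + 2.51)^2 + 2.05*cos(z)/(-3.65*sin(z)^2 + 1.22*sin(z) + 2.51)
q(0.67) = 3.10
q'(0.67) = 5.20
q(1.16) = 11.38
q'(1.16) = 45.83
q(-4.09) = 5.65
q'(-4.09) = -15.30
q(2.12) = 6.98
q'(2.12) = -21.57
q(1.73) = 41.74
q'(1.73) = -255.56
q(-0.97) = -2.87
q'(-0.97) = -13.16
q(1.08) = 8.45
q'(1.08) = 29.11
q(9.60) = 1.89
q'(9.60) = 1.20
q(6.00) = 2.08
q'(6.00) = -2.42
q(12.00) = 4.23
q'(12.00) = -20.62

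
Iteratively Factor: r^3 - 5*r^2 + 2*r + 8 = (r - 4)*(r^2 - r - 2) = (r - 4)*(r - 2)*(r + 1)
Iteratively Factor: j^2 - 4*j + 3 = (j - 1)*(j - 3)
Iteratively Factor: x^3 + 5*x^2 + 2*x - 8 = (x - 1)*(x^2 + 6*x + 8) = (x - 1)*(x + 4)*(x + 2)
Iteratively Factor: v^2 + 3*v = (v)*(v + 3)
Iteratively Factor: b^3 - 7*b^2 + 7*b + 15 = (b + 1)*(b^2 - 8*b + 15) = (b - 5)*(b + 1)*(b - 3)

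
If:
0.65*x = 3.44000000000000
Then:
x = 5.29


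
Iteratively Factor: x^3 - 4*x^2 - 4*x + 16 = (x - 4)*(x^2 - 4) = (x - 4)*(x + 2)*(x - 2)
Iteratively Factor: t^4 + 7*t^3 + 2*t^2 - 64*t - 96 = (t - 3)*(t^3 + 10*t^2 + 32*t + 32) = (t - 3)*(t + 2)*(t^2 + 8*t + 16) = (t - 3)*(t + 2)*(t + 4)*(t + 4)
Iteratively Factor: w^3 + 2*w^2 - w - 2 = (w - 1)*(w^2 + 3*w + 2) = (w - 1)*(w + 2)*(w + 1)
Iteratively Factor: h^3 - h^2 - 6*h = (h + 2)*(h^2 - 3*h) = (h - 3)*(h + 2)*(h)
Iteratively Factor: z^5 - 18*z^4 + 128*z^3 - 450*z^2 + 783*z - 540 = (z - 3)*(z^4 - 15*z^3 + 83*z^2 - 201*z + 180) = (z - 4)*(z - 3)*(z^3 - 11*z^2 + 39*z - 45) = (z - 4)*(z - 3)^2*(z^2 - 8*z + 15) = (z - 5)*(z - 4)*(z - 3)^2*(z - 3)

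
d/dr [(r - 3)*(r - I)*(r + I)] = 3*r^2 - 6*r + 1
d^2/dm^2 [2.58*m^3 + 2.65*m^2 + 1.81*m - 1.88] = 15.48*m + 5.3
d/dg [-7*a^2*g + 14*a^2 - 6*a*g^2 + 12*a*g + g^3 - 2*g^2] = -7*a^2 - 12*a*g + 12*a + 3*g^2 - 4*g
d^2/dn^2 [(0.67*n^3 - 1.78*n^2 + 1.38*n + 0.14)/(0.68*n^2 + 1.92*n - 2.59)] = (4.44089209850063e-16*n^5 - 4.44089209850063e-16*n^4 + 13.223944*n^3 - 38.411856*n^2 + 42.646002*n - 8.63058)/(0.314432*n^6 + 2.663424*n^5 + 3.927408*n^4 - 13.211136*n^3 - 14.958804*n^2 + 38.638656*n - 17.373979)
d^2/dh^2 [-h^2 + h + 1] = -2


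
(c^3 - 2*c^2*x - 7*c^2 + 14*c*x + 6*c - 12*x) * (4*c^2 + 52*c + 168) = 4*c^5 - 8*c^4*x + 24*c^4 - 48*c^3*x - 172*c^3 + 344*c^2*x - 864*c^2 + 1728*c*x + 1008*c - 2016*x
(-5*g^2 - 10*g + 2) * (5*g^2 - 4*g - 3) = -25*g^4 - 30*g^3 + 65*g^2 + 22*g - 6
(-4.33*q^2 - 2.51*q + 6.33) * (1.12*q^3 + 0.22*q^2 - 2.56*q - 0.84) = -4.8496*q^5 - 3.7638*q^4 + 17.6222*q^3 + 11.4554*q^2 - 14.0964*q - 5.3172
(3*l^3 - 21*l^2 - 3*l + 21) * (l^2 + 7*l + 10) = 3*l^5 - 120*l^3 - 210*l^2 + 117*l + 210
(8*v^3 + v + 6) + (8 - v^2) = 8*v^3 - v^2 + v + 14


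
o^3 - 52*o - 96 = (o - 8)*(o + 2)*(o + 6)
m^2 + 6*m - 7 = (m - 1)*(m + 7)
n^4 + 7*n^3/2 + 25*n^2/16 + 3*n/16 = n*(n + 1/4)^2*(n + 3)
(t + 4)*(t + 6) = t^2 + 10*t + 24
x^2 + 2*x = x*(x + 2)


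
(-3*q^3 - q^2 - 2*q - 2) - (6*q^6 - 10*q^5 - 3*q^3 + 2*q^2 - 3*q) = -6*q^6 + 10*q^5 - 3*q^2 + q - 2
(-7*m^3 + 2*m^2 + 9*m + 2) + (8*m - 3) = -7*m^3 + 2*m^2 + 17*m - 1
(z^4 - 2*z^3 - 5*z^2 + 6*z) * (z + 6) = z^5 + 4*z^4 - 17*z^3 - 24*z^2 + 36*z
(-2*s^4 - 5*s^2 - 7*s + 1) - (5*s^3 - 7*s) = -2*s^4 - 5*s^3 - 5*s^2 + 1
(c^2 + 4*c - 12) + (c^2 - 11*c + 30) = 2*c^2 - 7*c + 18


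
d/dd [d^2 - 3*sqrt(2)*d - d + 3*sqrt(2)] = 2*d - 3*sqrt(2) - 1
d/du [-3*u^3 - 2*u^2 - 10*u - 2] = -9*u^2 - 4*u - 10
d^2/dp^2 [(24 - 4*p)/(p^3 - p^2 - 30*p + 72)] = 8*(-(p - 6)*(-3*p^2 + 2*p + 30)^2 + (3*p^2 - 2*p + (p - 6)*(3*p - 1) - 30)*(p^3 - p^2 - 30*p + 72))/(p^3 - p^2 - 30*p + 72)^3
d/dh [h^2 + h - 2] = 2*h + 1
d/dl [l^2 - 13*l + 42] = 2*l - 13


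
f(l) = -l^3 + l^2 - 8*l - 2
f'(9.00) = -233.00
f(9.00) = -722.00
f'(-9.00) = -269.00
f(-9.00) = 880.00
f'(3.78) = -43.31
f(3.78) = -71.96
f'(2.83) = -26.37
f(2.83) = -39.30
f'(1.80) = -14.12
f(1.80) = -18.99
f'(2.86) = -26.82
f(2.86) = -40.09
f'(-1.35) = -16.17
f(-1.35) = 13.08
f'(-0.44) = -9.46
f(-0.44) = 1.80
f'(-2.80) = -37.12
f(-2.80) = 50.19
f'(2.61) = -23.22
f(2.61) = -33.85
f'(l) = -3*l^2 + 2*l - 8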